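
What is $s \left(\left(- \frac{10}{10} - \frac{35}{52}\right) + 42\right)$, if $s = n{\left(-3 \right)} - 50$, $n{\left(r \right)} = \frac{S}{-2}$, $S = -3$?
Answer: $- \frac{203409}{104} \approx -1955.9$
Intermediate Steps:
$n{\left(r \right)} = \frac{3}{2}$ ($n{\left(r \right)} = - \frac{3}{-2} = \left(-3\right) \left(- \frac{1}{2}\right) = \frac{3}{2}$)
$s = - \frac{97}{2}$ ($s = \frac{3}{2} - 50 = - \frac{97}{2} \approx -48.5$)
$s \left(\left(- \frac{10}{10} - \frac{35}{52}\right) + 42\right) = - \frac{97 \left(\left(- \frac{10}{10} - \frac{35}{52}\right) + 42\right)}{2} = - \frac{97 \left(\left(\left(-10\right) \frac{1}{10} - \frac{35}{52}\right) + 42\right)}{2} = - \frac{97 \left(\left(-1 - \frac{35}{52}\right) + 42\right)}{2} = - \frac{97 \left(- \frac{87}{52} + 42\right)}{2} = \left(- \frac{97}{2}\right) \frac{2097}{52} = - \frac{203409}{104}$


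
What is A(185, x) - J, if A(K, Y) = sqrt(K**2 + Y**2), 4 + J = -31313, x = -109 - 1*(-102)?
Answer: 31317 + sqrt(34274) ≈ 31502.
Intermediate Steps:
x = -7 (x = -109 + 102 = -7)
J = -31317 (J = -4 - 31313 = -31317)
A(185, x) - J = sqrt(185**2 + (-7)**2) - 1*(-31317) = sqrt(34225 + 49) + 31317 = sqrt(34274) + 31317 = 31317 + sqrt(34274)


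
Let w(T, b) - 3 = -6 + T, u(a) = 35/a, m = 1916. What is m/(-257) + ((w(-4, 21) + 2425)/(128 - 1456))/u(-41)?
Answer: -31788607/5972680 ≈ -5.3223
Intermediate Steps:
w(T, b) = -3 + T (w(T, b) = 3 + (-6 + T) = -3 + T)
m/(-257) + ((w(-4, 21) + 2425)/(128 - 1456))/u(-41) = 1916/(-257) + (((-3 - 4) + 2425)/(128 - 1456))/((35/(-41))) = 1916*(-1/257) + ((-7 + 2425)/(-1328))/((35*(-1/41))) = -1916/257 + (2418*(-1/1328))/(-35/41) = -1916/257 - 1209/664*(-41/35) = -1916/257 + 49569/23240 = -31788607/5972680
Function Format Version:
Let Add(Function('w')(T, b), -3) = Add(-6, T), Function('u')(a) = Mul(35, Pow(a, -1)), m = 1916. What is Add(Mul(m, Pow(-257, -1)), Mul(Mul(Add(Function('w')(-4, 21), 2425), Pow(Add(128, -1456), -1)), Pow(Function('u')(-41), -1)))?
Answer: Rational(-31788607, 5972680) ≈ -5.3223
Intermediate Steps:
Function('w')(T, b) = Add(-3, T) (Function('w')(T, b) = Add(3, Add(-6, T)) = Add(-3, T))
Add(Mul(m, Pow(-257, -1)), Mul(Mul(Add(Function('w')(-4, 21), 2425), Pow(Add(128, -1456), -1)), Pow(Function('u')(-41), -1))) = Add(Mul(1916, Pow(-257, -1)), Mul(Mul(Add(Add(-3, -4), 2425), Pow(Add(128, -1456), -1)), Pow(Mul(35, Pow(-41, -1)), -1))) = Add(Mul(1916, Rational(-1, 257)), Mul(Mul(Add(-7, 2425), Pow(-1328, -1)), Pow(Mul(35, Rational(-1, 41)), -1))) = Add(Rational(-1916, 257), Mul(Mul(2418, Rational(-1, 1328)), Pow(Rational(-35, 41), -1))) = Add(Rational(-1916, 257), Mul(Rational(-1209, 664), Rational(-41, 35))) = Add(Rational(-1916, 257), Rational(49569, 23240)) = Rational(-31788607, 5972680)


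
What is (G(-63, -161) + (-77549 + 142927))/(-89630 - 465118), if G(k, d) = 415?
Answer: -21931/184916 ≈ -0.11860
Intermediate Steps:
(G(-63, -161) + (-77549 + 142927))/(-89630 - 465118) = (415 + (-77549 + 142927))/(-89630 - 465118) = (415 + 65378)/(-554748) = 65793*(-1/554748) = -21931/184916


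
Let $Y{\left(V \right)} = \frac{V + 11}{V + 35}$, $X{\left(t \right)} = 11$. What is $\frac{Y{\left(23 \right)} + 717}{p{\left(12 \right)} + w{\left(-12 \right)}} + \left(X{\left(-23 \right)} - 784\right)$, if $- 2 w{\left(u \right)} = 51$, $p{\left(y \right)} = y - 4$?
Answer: $- \frac{165243}{203} \approx -814.0$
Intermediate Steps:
$p{\left(y \right)} = -4 + y$ ($p{\left(y \right)} = y - 4 = -4 + y$)
$w{\left(u \right)} = - \frac{51}{2}$ ($w{\left(u \right)} = \left(- \frac{1}{2}\right) 51 = - \frac{51}{2}$)
$Y{\left(V \right)} = \frac{11 + V}{35 + V}$
$\frac{Y{\left(23 \right)} + 717}{p{\left(12 \right)} + w{\left(-12 \right)}} + \left(X{\left(-23 \right)} - 784\right) = \frac{\frac{11 + 23}{35 + 23} + 717}{\left(-4 + 12\right) - \frac{51}{2}} + \left(11 - 784\right) = \frac{\frac{1}{58} \cdot 34 + 717}{8 - \frac{51}{2}} + \left(11 - 784\right) = \frac{\frac{1}{58} \cdot 34 + 717}{- \frac{35}{2}} - 773 = \left(\frac{17}{29} + 717\right) \left(- \frac{2}{35}\right) - 773 = \frac{20810}{29} \left(- \frac{2}{35}\right) - 773 = - \frac{8324}{203} - 773 = - \frac{165243}{203}$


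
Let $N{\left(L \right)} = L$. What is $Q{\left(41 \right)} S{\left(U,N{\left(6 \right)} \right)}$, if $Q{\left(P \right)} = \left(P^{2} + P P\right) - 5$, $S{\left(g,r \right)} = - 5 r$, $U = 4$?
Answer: $-100710$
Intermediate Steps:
$Q{\left(P \right)} = -5 + 2 P^{2}$ ($Q{\left(P \right)} = \left(P^{2} + P^{2}\right) - 5 = 2 P^{2} - 5 = -5 + 2 P^{2}$)
$Q{\left(41 \right)} S{\left(U,N{\left(6 \right)} \right)} = \left(-5 + 2 \cdot 41^{2}\right) \left(\left(-5\right) 6\right) = \left(-5 + 2 \cdot 1681\right) \left(-30\right) = \left(-5 + 3362\right) \left(-30\right) = 3357 \left(-30\right) = -100710$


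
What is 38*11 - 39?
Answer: 379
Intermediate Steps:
38*11 - 39 = 418 - 39 = 379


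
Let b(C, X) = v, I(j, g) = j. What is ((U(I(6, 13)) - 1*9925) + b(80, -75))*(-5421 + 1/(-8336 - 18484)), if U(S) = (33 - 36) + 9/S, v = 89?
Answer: 572114454635/10728 ≈ 5.3329e+7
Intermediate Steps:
U(S) = -3 + 9/S
b(C, X) = 89
((U(I(6, 13)) - 1*9925) + b(80, -75))*(-5421 + 1/(-8336 - 18484)) = (((-3 + 9/6) - 1*9925) + 89)*(-5421 + 1/(-8336 - 18484)) = (((-3 + 9*(1/6)) - 9925) + 89)*(-5421 + 1/(-26820)) = (((-3 + 3/2) - 9925) + 89)*(-5421 - 1/26820) = ((-3/2 - 9925) + 89)*(-145391221/26820) = (-19853/2 + 89)*(-145391221/26820) = -19675/2*(-145391221/26820) = 572114454635/10728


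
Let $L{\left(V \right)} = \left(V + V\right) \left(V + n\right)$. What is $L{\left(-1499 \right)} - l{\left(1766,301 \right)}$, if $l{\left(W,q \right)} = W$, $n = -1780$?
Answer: $9828676$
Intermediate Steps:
$L{\left(V \right)} = 2 V \left(-1780 + V\right)$ ($L{\left(V \right)} = \left(V + V\right) \left(V - 1780\right) = 2 V \left(-1780 + V\right)$)
$L{\left(-1499 \right)} - l{\left(1766,301 \right)} = 2 \left(-1499\right) \left(-1780 - 1499\right) - 1766 = 2 \left(-1499\right) \left(-3279\right) - 1766 = 9830442 - 1766 = 9828676$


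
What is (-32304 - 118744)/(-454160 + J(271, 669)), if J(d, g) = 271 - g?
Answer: 75524/227279 ≈ 0.33230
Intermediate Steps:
(-32304 - 118744)/(-454160 + J(271, 669)) = (-32304 - 118744)/(-454160 + (271 - 1*669)) = -151048/(-454160 + (271 - 669)) = -151048/(-454160 - 398) = -151048/(-454558) = -151048*(-1/454558) = 75524/227279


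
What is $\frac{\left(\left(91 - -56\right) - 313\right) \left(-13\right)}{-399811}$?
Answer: $- \frac{26}{4817} \approx -0.0053976$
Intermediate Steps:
$\frac{\left(\left(91 - -56\right) - 313\right) \left(-13\right)}{-399811} = \left(\left(91 + 56\right) - 313\right) \left(-13\right) \left(- \frac{1}{399811}\right) = \left(147 - 313\right) \left(-13\right) \left(- \frac{1}{399811}\right) = \left(-166\right) \left(-13\right) \left(- \frac{1}{399811}\right) = 2158 \left(- \frac{1}{399811}\right) = - \frac{26}{4817}$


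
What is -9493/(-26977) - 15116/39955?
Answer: -28491517/1077866035 ≈ -0.026433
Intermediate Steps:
-9493/(-26977) - 15116/39955 = -9493*(-1/26977) - 15116*1/39955 = 9493/26977 - 15116/39955 = -28491517/1077866035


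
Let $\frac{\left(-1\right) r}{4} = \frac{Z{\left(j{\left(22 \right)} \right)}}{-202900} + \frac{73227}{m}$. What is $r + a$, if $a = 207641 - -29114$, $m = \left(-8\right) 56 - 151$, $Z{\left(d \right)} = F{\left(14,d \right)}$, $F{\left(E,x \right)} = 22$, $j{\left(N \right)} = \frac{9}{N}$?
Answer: $\frac{7208486799103}{30384275} \approx 2.3724 \cdot 10^{5}$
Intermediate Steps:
$Z{\left(d \right)} = 22$
$m = -599$ ($m = -448 - 151 = -599$)
$a = 236755$ ($a = 207641 + 29114 = 236755$)
$r = \frac{14857771478}{30384275}$ ($r = - 4 \left(\frac{22}{-202900} + \frac{73227}{-599}\right) = - 4 \left(22 \left(- \frac{1}{202900}\right) + 73227 \left(- \frac{1}{599}\right)\right) = - 4 \left(- \frac{11}{101450} - \frac{73227}{599}\right) = \left(-4\right) \left(- \frac{7428885739}{60768550}\right) = \frac{14857771478}{30384275} \approx 489.0$)
$r + a = \frac{14857771478}{30384275} + 236755 = \frac{7208486799103}{30384275}$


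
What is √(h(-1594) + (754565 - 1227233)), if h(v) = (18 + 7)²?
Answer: I*√472043 ≈ 687.05*I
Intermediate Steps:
h(v) = 625 (h(v) = 25² = 625)
√(h(-1594) + (754565 - 1227233)) = √(625 + (754565 - 1227233)) = √(625 - 472668) = √(-472043) = I*√472043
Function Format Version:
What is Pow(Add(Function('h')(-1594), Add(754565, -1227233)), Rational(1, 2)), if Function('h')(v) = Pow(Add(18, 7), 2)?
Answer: Mul(I, Pow(472043, Rational(1, 2))) ≈ Mul(687.05, I)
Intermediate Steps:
Function('h')(v) = 625 (Function('h')(v) = Pow(25, 2) = 625)
Pow(Add(Function('h')(-1594), Add(754565, -1227233)), Rational(1, 2)) = Pow(Add(625, Add(754565, -1227233)), Rational(1, 2)) = Pow(Add(625, -472668), Rational(1, 2)) = Pow(-472043, Rational(1, 2)) = Mul(I, Pow(472043, Rational(1, 2)))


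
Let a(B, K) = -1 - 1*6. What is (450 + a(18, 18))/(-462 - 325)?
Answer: -443/787 ≈ -0.56290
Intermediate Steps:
a(B, K) = -7 (a(B, K) = -1 - 6 = -7)
(450 + a(18, 18))/(-462 - 325) = (450 - 7)/(-462 - 325) = 443/(-787) = 443*(-1/787) = -443/787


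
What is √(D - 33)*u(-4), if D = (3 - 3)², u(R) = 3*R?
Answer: -12*I*√33 ≈ -68.935*I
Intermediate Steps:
D = 0 (D = 0² = 0)
√(D - 33)*u(-4) = √(0 - 33)*(3*(-4)) = √(-33)*(-12) = (I*√33)*(-12) = -12*I*√33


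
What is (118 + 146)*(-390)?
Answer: -102960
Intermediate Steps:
(118 + 146)*(-390) = 264*(-390) = -102960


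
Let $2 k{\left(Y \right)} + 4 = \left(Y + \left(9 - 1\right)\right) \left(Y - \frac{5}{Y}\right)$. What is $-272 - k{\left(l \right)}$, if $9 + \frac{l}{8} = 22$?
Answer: $- \frac{79187}{13} \approx -6091.3$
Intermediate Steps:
$l = 104$ ($l = -72 + 8 \cdot 22 = -72 + 176 = 104$)
$k{\left(Y \right)} = -2 + \frac{\left(8 + Y\right) \left(Y - \frac{5}{Y}\right)}{2}$ ($k{\left(Y \right)} = -2 + \frac{\left(Y + \left(9 - 1\right)\right) \left(Y - \frac{5}{Y}\right)}{2} = -2 + \frac{\left(Y + 8\right) \left(Y - \frac{5}{Y}\right)}{2} = -2 + \frac{\left(8 + Y\right) \left(Y - \frac{5}{Y}\right)}{2}$)
$-272 - k{\left(l \right)} = -272 - \frac{-40 + 104 \left(-9 + 104^{2} + 8 \cdot 104\right)}{2 \cdot 104} = -272 - \frac{1}{2} \cdot \frac{1}{104} \left(-40 + 104 \left(-9 + 10816 + 832\right)\right) = -272 - \frac{1}{2} \cdot \frac{1}{104} \left(-40 + 104 \cdot 11639\right) = -272 - \frac{1}{2} \cdot \frac{1}{104} \left(-40 + 1210456\right) = -272 - \frac{1}{2} \cdot \frac{1}{104} \cdot 1210416 = -272 - \frac{75651}{13} = - \frac{79187}{13}$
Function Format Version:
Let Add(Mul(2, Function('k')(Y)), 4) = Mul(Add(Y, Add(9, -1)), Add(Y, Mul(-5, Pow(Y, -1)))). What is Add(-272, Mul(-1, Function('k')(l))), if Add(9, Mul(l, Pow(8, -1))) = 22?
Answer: Rational(-79187, 13) ≈ -6091.3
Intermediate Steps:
l = 104 (l = Add(-72, Mul(8, 22)) = Add(-72, 176) = 104)
Function('k')(Y) = Add(-2, Mul(Rational(1, 2), Add(8, Y), Add(Y, Mul(-5, Pow(Y, -1))))) (Function('k')(Y) = Add(-2, Mul(Rational(1, 2), Mul(Add(Y, Add(9, -1)), Add(Y, Mul(-5, Pow(Y, -1)))))) = Add(-2, Mul(Rational(1, 2), Mul(Add(Y, 8), Add(Y, Mul(-5, Pow(Y, -1)))))) = Add(-2, Mul(Rational(1, 2), Mul(Add(8, Y), Add(Y, Mul(-5, Pow(Y, -1)))))) = Add(-2, Mul(Rational(1, 2), Add(8, Y), Add(Y, Mul(-5, Pow(Y, -1))))))
Add(-272, Mul(-1, Function('k')(l))) = Add(-272, Mul(-1, Mul(Rational(1, 2), Pow(104, -1), Add(-40, Mul(104, Add(-9, Pow(104, 2), Mul(8, 104))))))) = Add(-272, Mul(-1, Mul(Rational(1, 2), Rational(1, 104), Add(-40, Mul(104, Add(-9, 10816, 832)))))) = Add(-272, Mul(-1, Mul(Rational(1, 2), Rational(1, 104), Add(-40, Mul(104, 11639))))) = Add(-272, Mul(-1, Mul(Rational(1, 2), Rational(1, 104), Add(-40, 1210456)))) = Add(-272, Mul(-1, Mul(Rational(1, 2), Rational(1, 104), 1210416))) = Add(-272, Mul(-1, Rational(75651, 13))) = Add(-272, Rational(-75651, 13)) = Rational(-79187, 13)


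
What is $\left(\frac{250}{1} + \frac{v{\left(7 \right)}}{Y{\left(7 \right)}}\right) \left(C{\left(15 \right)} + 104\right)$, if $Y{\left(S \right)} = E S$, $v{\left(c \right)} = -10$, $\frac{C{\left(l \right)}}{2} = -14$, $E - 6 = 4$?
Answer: $\frac{132924}{7} \approx 18989.0$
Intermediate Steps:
$E = 10$ ($E = 6 + 4 = 10$)
$C{\left(l \right)} = -28$ ($C{\left(l \right)} = 2 \left(-14\right) = -28$)
$Y{\left(S \right)} = 10 S$
$\left(\frac{250}{1} + \frac{v{\left(7 \right)}}{Y{\left(7 \right)}}\right) \left(C{\left(15 \right)} + 104\right) = \left(\frac{250}{1} - \frac{10}{10 \cdot 7}\right) \left(-28 + 104\right) = \left(250 \cdot 1 - \frac{10}{70}\right) 76 = \left(250 - \frac{1}{7}\right) 76 = \frac{1749}{7} \cdot 76 = \frac{132924}{7}$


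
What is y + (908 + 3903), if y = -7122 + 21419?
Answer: 19108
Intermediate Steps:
y = 14297
y + (908 + 3903) = 14297 + (908 + 3903) = 14297 + 4811 = 19108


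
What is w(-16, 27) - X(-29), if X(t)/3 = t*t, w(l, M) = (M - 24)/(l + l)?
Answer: -80739/32 ≈ -2523.1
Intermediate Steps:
w(l, M) = (-24 + M)/(2*l) (w(l, M) = (-24 + M)/((2*l)) = (-24 + M)*(1/(2*l)) = (-24 + M)/(2*l))
X(t) = 3*t² (X(t) = 3*(t*t) = 3*t²)
w(-16, 27) - X(-29) = (½)*(-24 + 27)/(-16) - 3*(-29)² = (½)*(-1/16)*3 - 3*841 = -3/32 - 1*2523 = -3/32 - 2523 = -80739/32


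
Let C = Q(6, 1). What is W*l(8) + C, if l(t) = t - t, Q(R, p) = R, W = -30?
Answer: 6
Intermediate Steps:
l(t) = 0
C = 6
W*l(8) + C = -30*0 + 6 = 0 + 6 = 6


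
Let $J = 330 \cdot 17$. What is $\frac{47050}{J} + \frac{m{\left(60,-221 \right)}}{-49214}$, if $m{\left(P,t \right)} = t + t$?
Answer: $\frac{10536356}{1254957} \approx 8.3958$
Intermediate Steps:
$m{\left(P,t \right)} = 2 t$
$J = 5610$
$\frac{47050}{J} + \frac{m{\left(60,-221 \right)}}{-49214} = \frac{47050}{5610} + \frac{2 \left(-221\right)}{-49214} = 47050 \cdot \frac{1}{5610} - - \frac{221}{24607} = \frac{4705}{561} + \frac{221}{24607} = \frac{10536356}{1254957}$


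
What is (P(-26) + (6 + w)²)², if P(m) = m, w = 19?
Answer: 358801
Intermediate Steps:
(P(-26) + (6 + w)²)² = (-26 + (6 + 19)²)² = (-26 + 25²)² = (-26 + 625)² = 599² = 358801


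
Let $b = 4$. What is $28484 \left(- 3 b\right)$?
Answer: $-341808$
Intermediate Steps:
$28484 \left(- 3 b\right) = 28484 \left(\left(-3\right) 4\right) = 28484 \left(-12\right) = -341808$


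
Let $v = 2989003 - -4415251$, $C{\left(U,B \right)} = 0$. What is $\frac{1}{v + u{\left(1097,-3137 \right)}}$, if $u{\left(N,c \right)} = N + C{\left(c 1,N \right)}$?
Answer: $\frac{1}{7405351} \approx 1.3504 \cdot 10^{-7}$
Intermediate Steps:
$u{\left(N,c \right)} = N$ ($u{\left(N,c \right)} = N + 0 = N$)
$v = 7404254$ ($v = 2989003 + 4415251 = 7404254$)
$\frac{1}{v + u{\left(1097,-3137 \right)}} = \frac{1}{7404254 + 1097} = \frac{1}{7405351}$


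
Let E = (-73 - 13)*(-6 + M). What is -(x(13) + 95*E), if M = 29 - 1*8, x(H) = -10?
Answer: 122560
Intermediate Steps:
M = 21 (M = 29 - 8 = 21)
E = -1290 (E = (-73 - 13)*(-6 + 21) = -86*15 = -1290)
-(x(13) + 95*E) = -(-10 + 95*(-1290)) = -(-10 - 122550) = -1*(-122560) = 122560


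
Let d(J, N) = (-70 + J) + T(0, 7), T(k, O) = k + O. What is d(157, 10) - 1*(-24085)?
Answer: 24179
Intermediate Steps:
T(k, O) = O + k
d(J, N) = -63 + J (d(J, N) = (-70 + J) + (7 + 0) = (-70 + J) + 7 = -63 + J)
d(157, 10) - 1*(-24085) = (-63 + 157) - 1*(-24085) = 94 + 24085 = 24179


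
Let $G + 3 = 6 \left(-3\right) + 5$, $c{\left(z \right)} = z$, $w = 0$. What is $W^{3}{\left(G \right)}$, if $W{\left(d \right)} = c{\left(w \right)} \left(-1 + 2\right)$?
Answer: $0$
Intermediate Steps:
$G = -16$ ($G = -3 + \left(6 \left(-3\right) + 5\right) = -3 + \left(-18 + 5\right) = -3 - 13 = -16$)
$W{\left(d \right)} = 0$ ($W{\left(d \right)} = 0 \left(-1 + 2\right) = 0 \cdot 1 = 0$)
$W^{3}{\left(G \right)} = 0^{3} = 0$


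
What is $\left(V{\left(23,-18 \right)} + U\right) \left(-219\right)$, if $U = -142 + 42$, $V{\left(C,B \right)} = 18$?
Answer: $17958$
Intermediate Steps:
$U = -100$
$\left(V{\left(23,-18 \right)} + U\right) \left(-219\right) = \left(18 - 100\right) \left(-219\right) = \left(-82\right) \left(-219\right) = 17958$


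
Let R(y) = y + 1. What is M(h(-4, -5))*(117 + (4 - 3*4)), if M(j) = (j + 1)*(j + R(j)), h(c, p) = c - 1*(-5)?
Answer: 654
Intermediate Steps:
h(c, p) = 5 + c (h(c, p) = c + 5 = 5 + c)
R(y) = 1 + y
M(j) = (1 + j)*(1 + 2*j) (M(j) = (j + 1)*(j + (1 + j)) = (1 + j)*(1 + 2*j))
M(h(-4, -5))*(117 + (4 - 3*4)) = (1 + 2*(5 - 4)**2 + 3*(5 - 4))*(117 + (4 - 3*4)) = (1 + 2*1**2 + 3*1)*(117 + (4 - 12)) = (1 + 2*1 + 3)*(117 - 8) = (1 + 2 + 3)*109 = 6*109 = 654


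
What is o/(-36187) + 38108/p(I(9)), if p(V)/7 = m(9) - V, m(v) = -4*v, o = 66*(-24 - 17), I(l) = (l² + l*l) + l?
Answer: -196441886/7490709 ≈ -26.225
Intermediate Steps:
I(l) = l + 2*l² (I(l) = (l² + l²) + l = 2*l² + l = l + 2*l²)
o = -2706 (o = 66*(-41) = -2706)
p(V) = -252 - 7*V (p(V) = 7*(-4*9 - V) = 7*(-36 - V) = -252 - 7*V)
o/(-36187) + 38108/p(I(9)) = -2706/(-36187) + 38108/(-252 - 63*(1 + 2*9)) = -2706*(-1/36187) + 38108/(-252 - 63*(1 + 18)) = 2706/36187 + 38108/(-252 - 63*19) = 2706/36187 + 38108/(-252 - 7*171) = 2706/36187 + 38108/(-252 - 1197) = 2706/36187 + 38108/(-1449) = 2706/36187 + 38108*(-1/1449) = 2706/36187 - 5444/207 = -196441886/7490709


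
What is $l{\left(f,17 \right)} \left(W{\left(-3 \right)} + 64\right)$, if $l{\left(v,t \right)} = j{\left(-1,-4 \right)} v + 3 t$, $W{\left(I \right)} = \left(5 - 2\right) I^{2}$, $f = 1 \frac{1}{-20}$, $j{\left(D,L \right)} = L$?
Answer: $\frac{23296}{5} \approx 4659.2$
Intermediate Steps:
$f = - \frac{1}{20}$ ($f = 1 \left(- \frac{1}{20}\right) = - \frac{1}{20} \approx -0.05$)
$W{\left(I \right)} = 3 I^{2}$
$l{\left(v,t \right)} = - 4 v + 3 t$
$l{\left(f,17 \right)} \left(W{\left(-3 \right)} + 64\right) = \left(\left(-4\right) \left(- \frac{1}{20}\right) + 3 \cdot 17\right) \left(3 \left(-3\right)^{2} + 64\right) = \left(\frac{1}{5} + 51\right) \left(3 \cdot 9 + 64\right) = \frac{256 \left(27 + 64\right)}{5} = \frac{256}{5} \cdot 91 = \frac{23296}{5}$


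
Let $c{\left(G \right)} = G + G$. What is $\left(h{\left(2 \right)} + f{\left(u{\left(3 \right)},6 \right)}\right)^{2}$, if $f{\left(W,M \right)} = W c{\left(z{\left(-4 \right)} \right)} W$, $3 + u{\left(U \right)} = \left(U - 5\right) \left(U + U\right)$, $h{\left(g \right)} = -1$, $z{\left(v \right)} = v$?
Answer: $3243601$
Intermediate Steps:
$c{\left(G \right)} = 2 G$
$u{\left(U \right)} = -3 + 2 U \left(-5 + U\right)$ ($u{\left(U \right)} = -3 + \left(U - 5\right) \left(U + U\right) = -3 + \left(-5 + U\right) 2 U = -3 + 2 U \left(-5 + U\right)$)
$f{\left(W,M \right)} = - 8 W^{2}$ ($f{\left(W,M \right)} = W 2 \left(-4\right) W = W \left(-8\right) W = - 8 W W = - 8 W^{2}$)
$\left(h{\left(2 \right)} + f{\left(u{\left(3 \right)},6 \right)}\right)^{2} = \left(-1 - 8 \left(-3 - 30 + 2 \cdot 3^{2}\right)^{2}\right)^{2} = \left(-1 - 8 \left(-3 - 30 + 2 \cdot 9\right)^{2}\right)^{2} = \left(-1 - 8 \left(-3 - 30 + 18\right)^{2}\right)^{2} = \left(-1 - 8 \left(-15\right)^{2}\right)^{2} = \left(-1 - 1800\right)^{2} = \left(-1801\right)^{2} = 3243601$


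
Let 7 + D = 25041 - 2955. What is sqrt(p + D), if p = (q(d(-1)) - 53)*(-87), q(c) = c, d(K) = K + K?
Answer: 4*sqrt(1679) ≈ 163.90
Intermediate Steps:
d(K) = 2*K
p = 4785 (p = (2*(-1) - 53)*(-87) = (-2 - 53)*(-87) = -55*(-87) = 4785)
D = 22079 (D = -7 + (25041 - 2955) = -7 + 22086 = 22079)
sqrt(p + D) = sqrt(4785 + 22079) = sqrt(26864) = 4*sqrt(1679)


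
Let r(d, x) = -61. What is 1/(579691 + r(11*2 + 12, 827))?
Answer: 1/579630 ≈ 1.7252e-6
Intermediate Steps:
1/(579691 + r(11*2 + 12, 827)) = 1/(579691 - 61) = 1/579630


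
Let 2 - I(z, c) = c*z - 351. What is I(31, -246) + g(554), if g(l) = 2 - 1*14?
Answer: 7967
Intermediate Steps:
g(l) = -12 (g(l) = 2 - 14 = -12)
I(z, c) = 353 - c*z (I(z, c) = 2 - (c*z - 351) = 2 - (-351 + c*z) = 2 + (351 - c*z) = 353 - c*z)
I(31, -246) + g(554) = (353 - 1*(-246)*31) - 12 = (353 + 7626) - 12 = 7979 - 12 = 7967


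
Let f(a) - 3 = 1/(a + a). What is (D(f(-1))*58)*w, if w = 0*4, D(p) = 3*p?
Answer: 0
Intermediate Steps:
f(a) = 3 + 1/(2*a) (f(a) = 3 + 1/(a + a) = 3 + 1/(2*a))
w = 0
(D(f(-1))*58)*w = ((3*(3 + (½)/(-1)))*58)*0 = ((3*(3 + (½)*(-1)))*58)*0 = ((3*(3 - ½))*58)*0 = ((3*(5/2))*58)*0 = ((15/2)*58)*0 = 435*0 = 0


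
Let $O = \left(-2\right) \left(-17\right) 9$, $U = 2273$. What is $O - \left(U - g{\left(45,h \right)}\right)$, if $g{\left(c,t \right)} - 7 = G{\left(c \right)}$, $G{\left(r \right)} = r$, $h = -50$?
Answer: $-1915$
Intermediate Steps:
$g{\left(c,t \right)} = 7 + c$
$O = 306$ ($O = 34 \cdot 9 = 306$)
$O - \left(U - g{\left(45,h \right)}\right) = 306 - \left(2273 - \left(7 + 45\right)\right) = 306 - \left(2273 - 52\right) = 306 - 2221 = -1915$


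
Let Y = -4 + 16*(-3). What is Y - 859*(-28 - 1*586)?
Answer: 527374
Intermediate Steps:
Y = -52 (Y = -4 - 48 = -52)
Y - 859*(-28 - 1*586) = -52 - 859*(-28 - 1*586) = -52 - 859*(-28 - 586) = -52 - 859*(-614) = -52 + 527426 = 527374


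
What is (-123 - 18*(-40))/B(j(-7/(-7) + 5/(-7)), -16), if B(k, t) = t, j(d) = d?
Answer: -597/16 ≈ -37.313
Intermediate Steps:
(-123 - 18*(-40))/B(j(-7/(-7) + 5/(-7)), -16) = (-123 - 18*(-40))/(-16) = (-123 + 720)*(-1/16) = 597*(-1/16) = -597/16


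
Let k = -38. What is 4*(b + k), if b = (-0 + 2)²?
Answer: -136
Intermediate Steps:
b = 4 (b = (-5*0 + 2)² = (0 + 2)² = 2² = 4)
4*(b + k) = 4*(4 - 38) = 4*(-34) = -136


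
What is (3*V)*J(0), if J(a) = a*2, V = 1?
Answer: 0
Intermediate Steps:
J(a) = 2*a
(3*V)*J(0) = (3*1)*(2*0) = 3*0 = 0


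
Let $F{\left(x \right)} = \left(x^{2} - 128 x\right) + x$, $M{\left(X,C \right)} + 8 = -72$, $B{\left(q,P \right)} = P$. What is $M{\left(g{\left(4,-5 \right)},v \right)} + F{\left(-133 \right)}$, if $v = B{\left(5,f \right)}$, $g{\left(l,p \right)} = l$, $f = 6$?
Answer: $34500$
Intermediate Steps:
$v = 6$
$M{\left(X,C \right)} = -80$ ($M{\left(X,C \right)} = -8 - 72 = -80$)
$F{\left(x \right)} = x^{2} - 127 x$
$M{\left(g{\left(4,-5 \right)},v \right)} + F{\left(-133 \right)} = -80 - 133 \left(-127 - 133\right) = -80 - -34580 = -80 + 34580 = 34500$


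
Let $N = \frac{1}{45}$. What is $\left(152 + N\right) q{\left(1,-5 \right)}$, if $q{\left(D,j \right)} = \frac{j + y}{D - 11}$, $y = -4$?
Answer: $\frac{6841}{50} \approx 136.82$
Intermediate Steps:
$N = \frac{1}{45} \approx 0.022222$
$q{\left(D,j \right)} = \frac{-4 + j}{-11 + D}$ ($q{\left(D,j \right)} = \frac{j - 4}{D - 11} = \frac{-4 + j}{-11 + D}$)
$\left(152 + N\right) q{\left(1,-5 \right)} = \left(152 + \frac{1}{45}\right) \frac{-4 - 5}{-11 + 1} = \frac{6841 \frac{1}{-10} \left(-9\right)}{45} = \frac{6841 \left(\left(- \frac{1}{10}\right) \left(-9\right)\right)}{45} = \frac{6841}{45} \cdot \frac{9}{10} = \frac{6841}{50}$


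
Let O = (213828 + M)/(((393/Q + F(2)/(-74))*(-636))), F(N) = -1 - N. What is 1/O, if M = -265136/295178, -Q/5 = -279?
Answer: -86740564313/90494079395570 ≈ -0.00095852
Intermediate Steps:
Q = 1395 (Q = -5*(-279) = 1395)
M = -132568/147589 (M = -265136*1/295178 = -132568/147589 ≈ -0.89822)
O = -90494079395570/86740564313 (O = (213828 - 132568/147589)/(((393/1395 + (-1 - 1*2)/(-74))*(-636))) = 31558528124/(147589*(((393*(1/1395) + (-1 - 2)*(-1/74))*(-636)))) = 31558528124/(147589*(((131/465 - 3*(-1/74))*(-636)))) = 31558528124/(147589*(((131/465 + 3/74)*(-636)))) = 31558528124/(147589*(((11089/34410)*(-636)))) = 31558528124/(147589*(-1175434/5735)) = (31558528124/147589)*(-5735/1175434) = -90494079395570/86740564313 ≈ -1043.3)
1/O = 1/(-90494079395570/86740564313) = -86740564313/90494079395570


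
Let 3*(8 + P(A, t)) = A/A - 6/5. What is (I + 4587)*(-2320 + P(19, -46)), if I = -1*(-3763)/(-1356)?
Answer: -217076234489/20340 ≈ -1.0672e+7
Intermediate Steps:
I = -3763/1356 (I = 3763*(-1/1356) = -3763/1356 ≈ -2.7751)
P(A, t) = -121/15 (P(A, t) = -8 + (A/A - 6/5)/3 = -8 + (1 - 6*⅕)/3 = -8 + (1 - 6/5)/3 = -8 + (⅓)*(-⅕) = -8 - 1/15 = -121/15)
(I + 4587)*(-2320 + P(19, -46)) = (-3763/1356 + 4587)*(-2320 - 121/15) = (6216209/1356)*(-34921/15) = -217076234489/20340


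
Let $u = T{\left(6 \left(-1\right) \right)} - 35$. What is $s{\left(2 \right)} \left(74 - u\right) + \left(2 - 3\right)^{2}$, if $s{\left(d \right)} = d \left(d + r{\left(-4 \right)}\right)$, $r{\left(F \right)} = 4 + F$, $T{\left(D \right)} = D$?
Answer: $461$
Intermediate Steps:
$u = -41$ ($u = 6 \left(-1\right) - 35 = -6 - 35 = -41$)
$s{\left(d \right)} = d^{2}$ ($s{\left(d \right)} = d \left(d + \left(4 - 4\right)\right) = d \left(d + 0\right) = d d = d^{2}$)
$s{\left(2 \right)} \left(74 - u\right) + \left(2 - 3\right)^{2} = 2^{2} \left(74 - -41\right) + \left(2 - 3\right)^{2} = 4 \left(74 + 41\right) + \left(-1\right)^{2} = 4 \cdot 115 + 1 = 460 + 1 = 461$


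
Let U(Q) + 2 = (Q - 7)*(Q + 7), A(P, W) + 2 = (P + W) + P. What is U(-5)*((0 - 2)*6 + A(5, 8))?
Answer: -104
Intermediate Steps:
A(P, W) = -2 + W + 2*P (A(P, W) = -2 + ((P + W) + P) = -2 + (W + 2*P) = -2 + W + 2*P)
U(Q) = -2 + (-7 + Q)*(7 + Q) (U(Q) = -2 + (Q - 7)*(Q + 7) = -2 + (-7 + Q)*(7 + Q))
U(-5)*((0 - 2)*6 + A(5, 8)) = (-51 + (-5)**2)*((0 - 2)*6 + (-2 + 8 + 2*5)) = (-51 + 25)*(-2*6 + (-2 + 8 + 10)) = -26*(-12 + 16) = -26*4 = -104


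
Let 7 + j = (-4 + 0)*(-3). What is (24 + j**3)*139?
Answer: 20711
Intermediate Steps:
j = 5 (j = -7 + (-4 + 0)*(-3) = -7 - 4*(-3) = -7 + 12 = 5)
(24 + j**3)*139 = (24 + 5**3)*139 = (24 + 125)*139 = 149*139 = 20711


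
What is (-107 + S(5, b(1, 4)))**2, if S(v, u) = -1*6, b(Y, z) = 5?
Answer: 12769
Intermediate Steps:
S(v, u) = -6
(-107 + S(5, b(1, 4)))**2 = (-107 - 6)**2 = (-113)**2 = 12769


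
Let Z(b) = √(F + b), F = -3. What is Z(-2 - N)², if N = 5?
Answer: -10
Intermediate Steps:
Z(b) = √(-3 + b)
Z(-2 - N)² = (√(-3 + (-2 - 1*5)))² = (√(-3 + (-2 - 5)))² = (√(-3 - 7))² = (√(-10))² = (I*√10)² = -10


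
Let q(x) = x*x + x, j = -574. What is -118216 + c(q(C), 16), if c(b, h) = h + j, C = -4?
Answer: -118774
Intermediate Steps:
q(x) = x + x² (q(x) = x² + x = x + x²)
c(b, h) = -574 + h (c(b, h) = h - 574 = -574 + h)
-118216 + c(q(C), 16) = -118216 + (-574 + 16) = -118216 - 558 = -118774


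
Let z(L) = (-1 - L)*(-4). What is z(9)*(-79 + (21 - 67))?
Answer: -5000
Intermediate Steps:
z(L) = 4 + 4*L
z(9)*(-79 + (21 - 67)) = (4 + 4*9)*(-79 + (21 - 67)) = (4 + 36)*(-79 - 46) = 40*(-125) = -5000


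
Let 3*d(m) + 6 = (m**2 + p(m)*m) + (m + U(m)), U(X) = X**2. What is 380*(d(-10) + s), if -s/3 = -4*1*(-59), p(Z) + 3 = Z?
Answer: -687800/3 ≈ -2.2927e+5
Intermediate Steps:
p(Z) = -3 + Z
s = -708 (s = -3*(-4*1)*(-59) = -(-12)*(-59) = -3*236 = -708)
d(m) = -2 + m/3 + 2*m**2/3 + m*(-3 + m)/3 (d(m) = -2 + ((m**2 + (-3 + m)*m) + (m + m**2))/3 = -2 + ((m**2 + m*(-3 + m)) + (m + m**2))/3 = -2 + (m + 2*m**2 + m*(-3 + m))/3 = -2 + (m/3 + 2*m**2/3 + m*(-3 + m)/3) = -2 + m/3 + 2*m**2/3 + m*(-3 + m)/3)
380*(d(-10) + s) = 380*((-2 + (-10)**2 - 2/3*(-10)) - 708) = 380*((-2 + 100 + 20/3) - 708) = 380*(314/3 - 708) = 380*(-1810/3) = -687800/3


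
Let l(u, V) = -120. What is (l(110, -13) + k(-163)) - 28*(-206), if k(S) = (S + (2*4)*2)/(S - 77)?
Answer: 451889/80 ≈ 5648.6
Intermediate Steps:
k(S) = (16 + S)/(-77 + S) (k(S) = (S + 8*2)/(-77 + S) = (S + 16)/(-77 + S) = (16 + S)/(-77 + S))
(l(110, -13) + k(-163)) - 28*(-206) = (-120 + (16 - 163)/(-77 - 163)) - 28*(-206) = (-120 - 147/(-240)) + 5768 = (-120 - 1/240*(-147)) + 5768 = (-120 + 49/80) + 5768 = -9551/80 + 5768 = 451889/80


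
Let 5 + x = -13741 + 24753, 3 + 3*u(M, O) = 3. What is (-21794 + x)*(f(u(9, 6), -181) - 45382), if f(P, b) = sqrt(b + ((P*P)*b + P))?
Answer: 489535634 - 10787*I*sqrt(181) ≈ 4.8954e+8 - 1.4512e+5*I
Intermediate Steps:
u(M, O) = 0 (u(M, O) = -1 + (1/3)*3 = -1 + 1 = 0)
x = 11007 (x = -5 + (-13741 + 24753) = -5 + 11012 = 11007)
f(P, b) = sqrt(P + b + b*P**2) (f(P, b) = sqrt(b + (P**2*b + P)) = sqrt(b + (b*P**2 + P)) = sqrt(b + (P + b*P**2)) = sqrt(P + b + b*P**2))
(-21794 + x)*(f(u(9, 6), -181) - 45382) = (-21794 + 11007)*(sqrt(0 - 181 - 181*0**2) - 45382) = -10787*(sqrt(0 - 181 - 181*0) - 45382) = -10787*(sqrt(0 - 181 + 0) - 45382) = -10787*(sqrt(-181) - 45382) = -10787*(I*sqrt(181) - 45382) = -10787*(-45382 + I*sqrt(181)) = 489535634 - 10787*I*sqrt(181)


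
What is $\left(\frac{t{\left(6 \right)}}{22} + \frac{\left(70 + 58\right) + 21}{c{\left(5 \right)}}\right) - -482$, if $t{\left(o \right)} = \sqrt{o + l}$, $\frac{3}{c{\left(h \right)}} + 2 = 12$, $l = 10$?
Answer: $\frac{32302}{33} \approx 978.85$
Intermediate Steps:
$c{\left(h \right)} = \frac{3}{10}$ ($c{\left(h \right)} = \frac{3}{-2 + 12} = \frac{3}{10}$)
$t{\left(o \right)} = \sqrt{10 + o}$ ($t{\left(o \right)} = \sqrt{o + 10} = \sqrt{10 + o}$)
$\left(\frac{t{\left(6 \right)}}{22} + \frac{\left(70 + 58\right) + 21}{c{\left(5 \right)}}\right) - -482 = \left(\frac{\sqrt{10 + 6}}{22} + \frac{\left(70 + 58\right) + 21}{\frac{3}{10}}\right) - -482 = \left(\sqrt{16} \cdot \frac{1}{22} + \left(128 + 21\right) \frac{10}{3}\right) + 482 = \left(4 \cdot \frac{1}{22} + 149 \cdot \frac{10}{3}\right) + 482 = \left(\frac{2}{11} + \frac{1490}{3}\right) + 482 = \frac{16396}{33} + 482 = \frac{32302}{33}$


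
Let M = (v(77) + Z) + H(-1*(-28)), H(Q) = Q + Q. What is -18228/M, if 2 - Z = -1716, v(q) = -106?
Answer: -1519/139 ≈ -10.928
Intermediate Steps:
Z = 1718 (Z = 2 - 1*(-1716) = 2 + 1716 = 1718)
H(Q) = 2*Q
M = 1668 (M = (-106 + 1718) + 2*(-1*(-28)) = 1612 + 2*28 = 1612 + 56 = 1668)
-18228/M = -18228/1668 = -18228*1/1668 = -1519/139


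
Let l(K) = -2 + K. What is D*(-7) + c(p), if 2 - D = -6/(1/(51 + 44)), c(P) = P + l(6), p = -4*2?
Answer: -4008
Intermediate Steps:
p = -8
c(P) = 4 + P (c(P) = P + (-2 + 6) = P + 4 = 4 + P)
D = 572 (D = 2 - (-6)/(1/(51 + 44)) = 2 - (-6)/(1/95) = 2 - (-6)/1/95 = 2 - (-6)*95 = 2 - 1*(-570) = 2 + 570 = 572)
D*(-7) + c(p) = 572*(-7) + (4 - 8) = -4004 - 4 = -4008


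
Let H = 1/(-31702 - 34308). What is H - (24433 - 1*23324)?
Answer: -73205091/66010 ≈ -1109.0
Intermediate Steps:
H = -1/66010 (H = 1/(-66010) = -1/66010 ≈ -1.5149e-5)
H - (24433 - 1*23324) = -1/66010 - (24433 - 1*23324) = -1/66010 - (24433 - 23324) = -1/66010 - 1*1109 = -1/66010 - 1109 = -73205091/66010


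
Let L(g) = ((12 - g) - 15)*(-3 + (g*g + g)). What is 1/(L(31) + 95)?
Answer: -1/33531 ≈ -2.9823e-5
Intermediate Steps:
L(g) = (-3 - g)*(-3 + g + g**2) (L(g) = (-3 - g)*(-3 + (g**2 + g)) = (-3 - g)*(-3 + (g + g**2)) = (-3 - g)*(-3 + g + g**2))
1/(L(31) + 95) = 1/((9 - 1*31**3 - 4*31**2) + 95) = 1/((9 - 1*29791 - 4*961) + 95) = 1/((9 - 29791 - 3844) + 95) = 1/(-33626 + 95) = 1/(-33531) = -1/33531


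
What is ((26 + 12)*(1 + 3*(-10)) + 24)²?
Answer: 1162084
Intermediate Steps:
((26 + 12)*(1 + 3*(-10)) + 24)² = (38*(1 - 30) + 24)² = (38*(-29) + 24)² = (-1102 + 24)² = (-1078)² = 1162084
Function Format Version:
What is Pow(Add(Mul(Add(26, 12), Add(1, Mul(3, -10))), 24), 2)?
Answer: 1162084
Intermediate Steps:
Pow(Add(Mul(Add(26, 12), Add(1, Mul(3, -10))), 24), 2) = Pow(Add(Mul(38, Add(1, -30)), 24), 2) = Pow(Add(Mul(38, -29), 24), 2) = Pow(Add(-1102, 24), 2) = Pow(-1078, 2) = 1162084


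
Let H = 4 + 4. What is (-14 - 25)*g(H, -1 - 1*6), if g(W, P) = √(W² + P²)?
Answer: -39*√113 ≈ -414.58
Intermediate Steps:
H = 8
g(W, P) = √(P² + W²)
(-14 - 25)*g(H, -1 - 1*6) = (-14 - 25)*√((-1 - 1*6)² + 8²) = -39*√((-1 - 6)² + 64) = -39*√((-7)² + 64) = -39*√(49 + 64) = -39*√113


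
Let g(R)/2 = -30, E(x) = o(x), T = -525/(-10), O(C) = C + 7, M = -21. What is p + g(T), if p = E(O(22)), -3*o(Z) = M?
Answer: -53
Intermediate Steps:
o(Z) = 7 (o(Z) = -1/3*(-21) = 7)
O(C) = 7 + C
T = 105/2 (T = -525*(-1/10) = 105/2 ≈ 52.500)
E(x) = 7
g(R) = -60 (g(R) = 2*(-30) = -60)
p = 7
p + g(T) = 7 - 60 = -53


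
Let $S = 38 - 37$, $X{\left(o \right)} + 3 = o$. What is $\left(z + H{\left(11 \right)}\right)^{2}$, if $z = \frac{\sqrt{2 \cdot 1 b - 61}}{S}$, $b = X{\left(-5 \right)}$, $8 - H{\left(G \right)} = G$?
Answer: $\left(3 - i \sqrt{77}\right)^{2} \approx -68.0 - 52.65 i$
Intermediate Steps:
$X{\left(o \right)} = -3 + o$
$H{\left(G \right)} = 8 - G$
$b = -8$ ($b = -3 - 5 = -8$)
$S = 1$
$z = i \sqrt{77}$ ($z = \frac{\sqrt{2 \cdot 1 \left(-8\right) - 61}}{1} = \sqrt{2 \left(-8\right) - 61} \cdot 1 = \sqrt{-16 - 61} \cdot 1 = \sqrt{-77} \cdot 1 = i \sqrt{77} \cdot 1 = i \sqrt{77} \approx 8.775 i$)
$\left(z + H{\left(11 \right)}\right)^{2} = \left(i \sqrt{77} + \left(8 - 11\right)\right)^{2} = \left(i \sqrt{77} - 3\right)^{2} = \left(-3 + i \sqrt{77}\right)^{2}$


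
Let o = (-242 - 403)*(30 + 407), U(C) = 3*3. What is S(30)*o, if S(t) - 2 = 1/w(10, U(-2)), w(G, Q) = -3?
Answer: -469775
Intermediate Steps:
U(C) = 9
S(t) = 5/3 (S(t) = 2 + 1/(-3) = 2 - ⅓ = 5/3)
o = -281865 (o = -645*437 = -281865)
S(30)*o = (5/3)*(-281865) = -469775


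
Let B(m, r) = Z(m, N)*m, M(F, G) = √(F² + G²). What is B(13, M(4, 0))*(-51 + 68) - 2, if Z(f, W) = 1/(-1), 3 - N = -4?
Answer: -223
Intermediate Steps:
N = 7 (N = 3 - 1*(-4) = 3 + 4 = 7)
Z(f, W) = -1
B(m, r) = -m
B(13, M(4, 0))*(-51 + 68) - 2 = (-1*13)*(-51 + 68) - 2 = -13*17 - 2 = -221 - 2 = -223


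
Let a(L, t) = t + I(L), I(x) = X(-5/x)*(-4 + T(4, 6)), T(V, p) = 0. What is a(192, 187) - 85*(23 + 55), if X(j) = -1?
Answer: -6439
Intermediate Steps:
I(x) = 4 (I(x) = -(-4 + 0) = -1*(-4) = 4)
a(L, t) = 4 + t (a(L, t) = t + 4 = 4 + t)
a(192, 187) - 85*(23 + 55) = (4 + 187) - 85*(23 + 55) = 191 - 85*78 = 191 - 6630 = -6439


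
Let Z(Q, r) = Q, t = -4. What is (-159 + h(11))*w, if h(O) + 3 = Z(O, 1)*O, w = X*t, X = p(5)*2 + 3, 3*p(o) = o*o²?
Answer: 42476/3 ≈ 14159.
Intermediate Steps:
p(o) = o³/3 (p(o) = (o*o²)/3 = o³/3)
X = 259/3 (X = ((⅓)*5³)*2 + 3 = ((⅓)*125)*2 + 3 = (125/3)*2 + 3 = 250/3 + 3 = 259/3 ≈ 86.333)
w = -1036/3 (w = (259/3)*(-4) = -1036/3 ≈ -345.33)
h(O) = -3 + O² (h(O) = -3 + O*O = -3 + O²)
(-159 + h(11))*w = (-159 + (-3 + 11²))*(-1036/3) = (-159 + (-3 + 121))*(-1036/3) = (-159 + 118)*(-1036/3) = -41*(-1036/3) = 42476/3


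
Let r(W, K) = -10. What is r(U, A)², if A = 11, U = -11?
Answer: 100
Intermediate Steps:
r(U, A)² = (-10)² = 100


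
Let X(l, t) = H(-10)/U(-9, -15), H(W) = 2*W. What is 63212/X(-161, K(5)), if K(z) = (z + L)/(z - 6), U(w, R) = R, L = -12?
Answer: 47409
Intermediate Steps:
K(z) = (-12 + z)/(-6 + z) (K(z) = (z - 12)/(z - 6) = (-12 + z)/(-6 + z))
X(l, t) = 4/3 (X(l, t) = (2*(-10))/(-15) = -20*(-1/15) = 4/3)
63212/X(-161, K(5)) = 63212/(4/3) = 63212*(¾) = 47409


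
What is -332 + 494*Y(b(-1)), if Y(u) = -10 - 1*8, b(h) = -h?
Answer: -9224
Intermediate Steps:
Y(u) = -18 (Y(u) = -10 - 8 = -18)
-332 + 494*Y(b(-1)) = -332 + 494*(-18) = -332 - 8892 = -9224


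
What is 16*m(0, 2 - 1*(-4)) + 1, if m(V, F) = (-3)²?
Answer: 145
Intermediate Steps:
m(V, F) = 9
16*m(0, 2 - 1*(-4)) + 1 = 16*9 + 1 = 144 + 1 = 145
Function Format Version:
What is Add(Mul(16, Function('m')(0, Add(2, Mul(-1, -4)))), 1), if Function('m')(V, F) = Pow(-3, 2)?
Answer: 145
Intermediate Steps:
Function('m')(V, F) = 9
Add(Mul(16, Function('m')(0, Add(2, Mul(-1, -4)))), 1) = Add(Mul(16, 9), 1) = Add(144, 1) = 145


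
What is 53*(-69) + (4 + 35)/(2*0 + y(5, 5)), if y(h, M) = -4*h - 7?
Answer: -32926/9 ≈ -3658.4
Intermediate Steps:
y(h, M) = -7 - 4*h
53*(-69) + (4 + 35)/(2*0 + y(5, 5)) = 53*(-69) + (4 + 35)/(2*0 + (-7 - 4*5)) = -3657 + 39/(0 + (-7 - 20)) = -3657 + 39/(0 - 27) = -3657 + 39/(-27) = -3657 + 39*(-1/27) = -3657 - 13/9 = -32926/9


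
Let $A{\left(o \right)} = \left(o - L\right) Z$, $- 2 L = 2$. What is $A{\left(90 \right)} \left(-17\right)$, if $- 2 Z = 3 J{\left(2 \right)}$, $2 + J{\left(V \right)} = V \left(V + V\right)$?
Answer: $13923$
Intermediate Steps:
$L = -1$ ($L = \left(- \frac{1}{2}\right) 2 = -1$)
$J{\left(V \right)} = -2 + 2 V^{2}$ ($J{\left(V \right)} = -2 + V \left(V + V\right) = -2 + V 2 V = -2 + 2 V^{2}$)
$Z = -9$ ($Z = - \frac{3 \left(-2 + 2 \cdot 2^{2}\right)}{2} = - \frac{3 \left(-2 + 2 \cdot 4\right)}{2} = - \frac{3 \left(-2 + 8\right)}{2} = - \frac{3 \cdot 6}{2} = \left(- \frac{1}{2}\right) 18 = -9$)
$A{\left(o \right)} = -9 - 9 o$ ($A{\left(o \right)} = \left(o - -1\right) \left(-9\right) = \left(o + 1\right) \left(-9\right) = \left(1 + o\right) \left(-9\right) = -9 - 9 o$)
$A{\left(90 \right)} \left(-17\right) = \left(-9 - 810\right) \left(-17\right) = \left(-819\right) \left(-17\right) = 13923$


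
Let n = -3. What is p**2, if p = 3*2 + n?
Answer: 9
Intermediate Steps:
p = 3 (p = 3*2 - 3 = 6 - 3 = 3)
p**2 = 3**2 = 9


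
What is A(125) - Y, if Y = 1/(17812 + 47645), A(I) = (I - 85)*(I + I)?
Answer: 654569999/65457 ≈ 10000.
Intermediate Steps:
A(I) = 2*I*(-85 + I) (A(I) = (-85 + I)*(2*I) = 2*I*(-85 + I))
Y = 1/65457 ≈ 1.5277e-5
A(125) - Y = 2*125*(-85 + 125) - 1*1/65457 = 2*125*40 - 1/65457 = 10000 - 1/65457 = 654569999/65457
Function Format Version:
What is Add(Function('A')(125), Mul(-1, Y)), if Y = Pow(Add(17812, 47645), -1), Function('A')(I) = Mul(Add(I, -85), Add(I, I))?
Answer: Rational(654569999, 65457) ≈ 10000.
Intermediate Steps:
Function('A')(I) = Mul(2, I, Add(-85, I)) (Function('A')(I) = Mul(Add(-85, I), Mul(2, I)) = Mul(2, I, Add(-85, I)))
Y = Rational(1, 65457) (Y = Pow(65457, -1) = Rational(1, 65457) ≈ 1.5277e-5)
Add(Function('A')(125), Mul(-1, Y)) = Add(Mul(2, 125, Add(-85, 125)), Mul(-1, Rational(1, 65457))) = Add(Mul(2, 125, 40), Rational(-1, 65457)) = Add(10000, Rational(-1, 65457)) = Rational(654569999, 65457)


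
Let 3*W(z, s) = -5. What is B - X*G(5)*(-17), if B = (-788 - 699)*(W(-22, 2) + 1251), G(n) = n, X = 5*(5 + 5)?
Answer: -5560526/3 ≈ -1.8535e+6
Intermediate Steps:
X = 50 (X = 5*10 = 50)
W(z, s) = -5/3 (W(z, s) = (1/3)*(-5) = -5/3)
B = -5573276/3 (B = (-788 - 699)*(-5/3 + 1251) = -1487*3748/3 = -5573276/3 ≈ -1.8578e+6)
B - X*G(5)*(-17) = -5573276/3 - 50*5*(-17) = -5573276/3 - 250*(-17) = -5573276/3 - 1*(-4250) = -5573276/3 + 4250 = -5560526/3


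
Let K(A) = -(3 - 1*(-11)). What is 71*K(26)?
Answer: -994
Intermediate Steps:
K(A) = -14 (K(A) = -(3 + 11) = -1*14 = -14)
71*K(26) = 71*(-14) = -994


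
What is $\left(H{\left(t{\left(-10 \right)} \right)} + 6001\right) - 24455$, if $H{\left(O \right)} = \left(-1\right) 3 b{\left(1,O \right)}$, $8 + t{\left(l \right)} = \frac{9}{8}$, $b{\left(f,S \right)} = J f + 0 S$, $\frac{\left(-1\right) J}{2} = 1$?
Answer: $-18448$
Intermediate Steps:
$J = -2$ ($J = \left(-2\right) 1 = -2$)
$b{\left(f,S \right)} = - 2 f$ ($b{\left(f,S \right)} = - 2 f + 0 S = - 2 f + 0 = - 2 f$)
$t{\left(l \right)} = - \frac{55}{8}$ ($t{\left(l \right)} = -8 + \frac{9}{8} = - \frac{55}{8}$)
$H{\left(O \right)} = 6$ ($H{\left(O \right)} = \left(-1\right) 3 \left(\left(-2\right) 1\right) = \left(-3\right) \left(-2\right) = 6$)
$\left(H{\left(t{\left(-10 \right)} \right)} + 6001\right) - 24455 = \left(6 + 6001\right) - 24455 = 6007 - 24455 = -18448$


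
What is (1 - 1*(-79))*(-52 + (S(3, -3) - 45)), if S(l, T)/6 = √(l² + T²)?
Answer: -7760 + 1440*√2 ≈ -5723.5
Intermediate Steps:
S(l, T) = 6*√(T² + l²) (S(l, T) = 6*√(l² + T²) = 6*√(T² + l²))
(1 - 1*(-79))*(-52 + (S(3, -3) - 45)) = (1 - 1*(-79))*(-52 + (6*√((-3)² + 3²) - 45)) = (1 + 79)*(-52 + (6*√(9 + 9) - 45)) = 80*(-52 + (6*√18 - 45)) = 80*(-52 + (6*(3*√2) - 45)) = 80*(-52 + (18*√2 - 45)) = 80*(-52 + (-45 + 18*√2)) = 80*(-97 + 18*√2) = -7760 + 1440*√2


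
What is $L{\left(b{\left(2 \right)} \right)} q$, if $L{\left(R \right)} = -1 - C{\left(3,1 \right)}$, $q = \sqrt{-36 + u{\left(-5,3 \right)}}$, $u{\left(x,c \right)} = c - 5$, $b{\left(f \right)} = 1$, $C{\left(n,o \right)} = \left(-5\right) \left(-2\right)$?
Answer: $- 11 i \sqrt{38} \approx - 67.809 i$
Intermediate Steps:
$C{\left(n,o \right)} = 10$
$u{\left(x,c \right)} = -5 + c$
$q = i \sqrt{38}$ ($q = \sqrt{-36 + \left(-5 + 3\right)} = \sqrt{-36 - 2} = \sqrt{-38} = i \sqrt{38} \approx 6.1644 i$)
$L{\left(R \right)} = -11$ ($L{\left(R \right)} = -1 - 10 = -11$)
$L{\left(b{\left(2 \right)} \right)} q = - 11 i \sqrt{38}$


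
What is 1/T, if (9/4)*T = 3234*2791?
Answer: 3/12034792 ≈ 2.4928e-7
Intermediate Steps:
T = 12034792/3 (T = 4*(3234*2791)/9 = (4/9)*9026094 = 12034792/3 ≈ 4.0116e+6)
1/T = 1/(12034792/3) = 3/12034792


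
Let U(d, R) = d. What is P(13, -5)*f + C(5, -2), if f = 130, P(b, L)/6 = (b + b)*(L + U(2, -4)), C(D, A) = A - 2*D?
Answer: -60852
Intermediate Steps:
P(b, L) = 12*b*(2 + L) (P(b, L) = 6*((b + b)*(L + 2)) = 6*((2*b)*(2 + L)) = 6*(2*b*(2 + L)) = 12*b*(2 + L))
P(13, -5)*f + C(5, -2) = (12*13*(2 - 5))*130 + (-2 - 2*5) = (12*13*(-3))*130 + (-2 - 10) = -468*130 - 12 = -60840 - 12 = -60852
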